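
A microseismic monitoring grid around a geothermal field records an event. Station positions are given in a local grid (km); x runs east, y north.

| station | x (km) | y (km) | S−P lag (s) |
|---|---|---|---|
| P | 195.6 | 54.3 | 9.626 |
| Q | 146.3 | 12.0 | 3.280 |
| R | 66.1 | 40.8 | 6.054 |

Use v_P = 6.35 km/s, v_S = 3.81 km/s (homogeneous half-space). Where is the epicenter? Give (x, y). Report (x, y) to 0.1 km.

Distance from S−P lag: d = Δt · v_P v_S / (v_P − v_S) = Δt · (6.35·3.81)/(6.35−3.81) ≈ 9.5250·Δt.
So d_P = 91.69, d_Q = 31.24, d_R = 57.66 km.
Circle about each station: (x − 195.6)² + (y − 54.3)² = 91.69²; (x − 146.3)² + (y − 12.0)² = 31.24²; (x − 66.1)² + (y − 40.8)² = 57.66².
Subtracting pairs of circle equations eliminates x²+y² and gives linear equations (the radical axes):
-98.6 x − 84.6 y = -12229.04
-259.0 x − 27.0 y = -30091.62
Solving the 2×2 system: x ≈ 115.1, y ≈ 10.4 km.
Check against P (with the unrounded x, y): √((x − 195.6)²+(y − 54.3)²) = 91.69 ≈ 91.69 km. ✓

x ≈ 115.1 km, y ≈ 10.4 km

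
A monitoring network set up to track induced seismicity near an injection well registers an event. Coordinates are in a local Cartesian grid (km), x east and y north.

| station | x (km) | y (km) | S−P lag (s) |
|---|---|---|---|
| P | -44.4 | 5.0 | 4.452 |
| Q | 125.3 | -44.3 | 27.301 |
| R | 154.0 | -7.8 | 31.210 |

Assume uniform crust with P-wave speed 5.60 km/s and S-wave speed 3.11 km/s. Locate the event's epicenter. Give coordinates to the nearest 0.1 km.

Distance from S−P lag: d = Δt · v_P v_S / (v_P − v_S) = Δt · (5.60·3.11)/(5.60−3.11) ≈ 6.9944·Δt.
So d_P = 31.14, d_Q = 190.95, d_R = 218.29 km.
Circle about each station: (x + 44.4)² + (y − 5.0)² = 31.14²; (x − 125.3)² + (y + 44.3)² = 190.95²; (x − 154.0)² + (y + 7.8)² = 218.29².
Subtracting pairs of circle equations eliminates x²+y² and gives linear equations (the radical axes):
339.4 x − 98.6 y = -19825.98
396.8 x − 25.6 y = -24900.34
Solving the 2×2 system: x ≈ -64.0, y ≈ -19.2 km.

-64.0 km east, -19.2 km north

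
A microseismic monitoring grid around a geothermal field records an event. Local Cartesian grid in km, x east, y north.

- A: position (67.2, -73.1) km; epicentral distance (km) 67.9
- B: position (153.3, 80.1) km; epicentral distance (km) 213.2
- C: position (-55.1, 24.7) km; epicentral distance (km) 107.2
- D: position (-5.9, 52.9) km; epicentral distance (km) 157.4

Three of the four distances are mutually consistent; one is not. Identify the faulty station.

D

Solve using three stations at a time. Using A, B, C (subtract circle equations pairwise → linear system) gives (x, y) ≈ (-0.5, -67.6).
Distances from that point to each station vs reported:
  A: calculated 67.9 vs reported 67.9 → residual 0.0 km
  B: calculated 213.2 vs reported 213.2 → residual 0.0 km
  C: calculated 107.2 vs reported 107.2 → residual 0.0 km
  D: calculated 120.6 vs reported 157.4 → residual 36.8 km
A, B, C are mutually consistent (residuals ≈ 0); D is off by 36.8 km.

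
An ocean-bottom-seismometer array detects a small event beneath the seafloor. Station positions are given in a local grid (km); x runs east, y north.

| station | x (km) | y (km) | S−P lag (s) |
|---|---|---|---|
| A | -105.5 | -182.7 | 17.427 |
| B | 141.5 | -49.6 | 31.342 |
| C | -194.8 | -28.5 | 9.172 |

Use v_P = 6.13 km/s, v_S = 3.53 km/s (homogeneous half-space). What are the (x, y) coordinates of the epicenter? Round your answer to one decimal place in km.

Distance from S−P lag: d = Δt · v_P v_S / (v_P − v_S) = Δt · (6.13·3.53)/(6.13−3.53) ≈ 8.3227·Δt.
So d_A = 145.04, d_B = 260.85, d_C = 76.34 km.
Circle about each station: (x + 105.5)² + (y + 182.7)² = 145.04²; (x − 141.5)² + (y + 49.6)² = 260.85²; (x + 194.8)² + (y + 28.5)² = 76.34².
Subtracting pairs of circle equations eliminates x²+y² and gives linear equations (the radical axes):
494.0 x + 266.2 y = -69033.25
-178.6 x + 308.4 y = 9458.56
Solving the 2×2 system: x ≈ -119.1, y ≈ -38.3 km.
Check against A (with the unrounded x, y): √((x + 105.5)²+(y + 182.7)²) = 145.03 ≈ 145.04 km. ✓

x ≈ -119.1 km, y ≈ -38.3 km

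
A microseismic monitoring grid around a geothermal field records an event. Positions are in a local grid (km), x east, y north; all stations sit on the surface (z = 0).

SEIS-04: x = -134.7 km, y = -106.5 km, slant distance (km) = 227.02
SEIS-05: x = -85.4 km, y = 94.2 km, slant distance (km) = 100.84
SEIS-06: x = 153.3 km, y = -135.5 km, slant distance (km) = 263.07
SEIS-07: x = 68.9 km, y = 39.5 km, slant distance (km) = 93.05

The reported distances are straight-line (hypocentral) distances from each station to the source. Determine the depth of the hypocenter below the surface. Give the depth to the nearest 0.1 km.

z ≈ 51.6 km

Each station gives a sphere (x−x_i)² + (y−y_i)² + z² = d_i² (stations at z=0).
Subtracting the SEIS-04 sphere from SEIS-05 and SEIS-06: z² cancels, leaving linear equations in x and y:
98.6 x + 401.4 y = 28049.83
576.0 x − 58.0 y = -5292.94
Solving: x ≈ -2.101, y ≈ 70.396 km (keep extra digits for the depth step; rounded: -2.1, 70.4).
Then from the SEIS-04 sphere: z² = 227.02² − (x + 134.7)² − (y + 106.5)² with x = -2.101, y = 70.396, so z ≈ 51.608 ≈ 51.6 km.
Check against SEIS-07 (with the unrounded solution): distance 93.05 ≈ 93.05 km. ✓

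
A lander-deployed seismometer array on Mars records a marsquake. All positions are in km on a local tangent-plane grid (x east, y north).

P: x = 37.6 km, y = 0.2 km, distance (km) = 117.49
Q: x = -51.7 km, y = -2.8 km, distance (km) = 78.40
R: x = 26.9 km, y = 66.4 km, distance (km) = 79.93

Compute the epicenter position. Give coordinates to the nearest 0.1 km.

(-52.5, 75.6)

Circle about each station: (x − 37.6)² + (y − 0.2)² = 117.49²; (x + 51.7)² + (y + 2.8)² = 78.40²; (x − 26.9)² + (y − 66.4)² = 79.93².
Subtracting pairs of circle equations eliminates x²+y² and gives linear equations (the radical axes):
-178.6 x − 6.0 y = 8924.27
-21.4 x + 132.4 y = 11133.87
Solving the 2×2 system: x ≈ -52.5, y ≈ 75.6 km.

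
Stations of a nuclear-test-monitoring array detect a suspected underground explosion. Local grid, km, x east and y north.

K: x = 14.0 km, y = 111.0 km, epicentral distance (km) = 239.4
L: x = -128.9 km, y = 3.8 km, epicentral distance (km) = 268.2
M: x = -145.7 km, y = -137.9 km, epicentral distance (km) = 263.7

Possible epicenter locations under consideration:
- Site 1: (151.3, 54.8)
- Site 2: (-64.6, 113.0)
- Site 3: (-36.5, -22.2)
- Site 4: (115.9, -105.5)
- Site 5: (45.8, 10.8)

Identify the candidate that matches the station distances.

Site 4

For each candidate, compare |candidate − station| to the reported distance:
Site 1: residuals K 91.0, L 16.6, M 90.3 → max 91.0 km
Site 2: residuals K 160.8, L 141.5, M 0.0 → max 160.8 km
Site 3: residuals K 96.9, L 172.2, M 104.6 → max 172.2 km
Site 4: residuals K 0.1, L 0.1, M 0.1 → max 0.1 km
Site 5: residuals K 134.3, L 93.4, M 21.2 → max 134.3 km
Only Site 4 has all residuals ≈ 0.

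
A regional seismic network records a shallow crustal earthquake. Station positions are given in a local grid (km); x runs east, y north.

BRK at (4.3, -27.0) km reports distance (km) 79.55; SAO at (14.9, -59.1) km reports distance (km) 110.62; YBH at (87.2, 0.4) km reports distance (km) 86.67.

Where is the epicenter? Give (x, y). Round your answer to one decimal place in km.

(17.2, 51.5)

Circle about each station: (x − 4.3)² + (y + 27.0)² = 79.55²; (x − 14.9)² + (y + 59.1)² = 110.62²; (x − 87.2)² + (y − 0.4)² = 86.67².
Subtracting pairs of circle equations eliminates x²+y² and gives linear equations (the radical axes):
21.2 x − 64.2 y = -2941.25
165.8 x + 54.8 y = 5673.02
Solving the 2×2 system: x ≈ 17.2, y ≈ 51.5 km.
Check against BRK (with the unrounded x, y): √((x − 4.3)²+(y + 27.0)²) = 79.55 ≈ 79.55 km. ✓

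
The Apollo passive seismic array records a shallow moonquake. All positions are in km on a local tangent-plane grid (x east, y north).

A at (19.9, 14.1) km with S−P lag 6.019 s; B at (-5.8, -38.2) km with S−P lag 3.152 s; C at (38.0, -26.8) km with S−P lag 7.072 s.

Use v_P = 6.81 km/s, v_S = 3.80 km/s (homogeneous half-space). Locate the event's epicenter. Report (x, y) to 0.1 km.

x ≈ -21.9 km, y ≈ -16.4 km

Distance from S−P lag: d = Δt · v_P v_S / (v_P − v_S) = Δt · (6.81·3.80)/(6.81−3.80) ≈ 8.5973·Δt.
So d_A = 51.75, d_B = 27.10, d_C = 60.80 km.
Circle about each station: (x − 19.9)² + (y − 14.1)² = 51.75²; (x + 5.8)² + (y + 38.2)² = 27.10²; (x − 38.0)² + (y + 26.8)² = 60.80².
Subtracting the A equation from the B and C equations removes the quadratic terms:
-51.4 x − 104.6 y = 2841.71
36.2 x − 81.8 y = 548.84
Solving the 2×2 system: x ≈ -21.9, y ≈ -16.4 km.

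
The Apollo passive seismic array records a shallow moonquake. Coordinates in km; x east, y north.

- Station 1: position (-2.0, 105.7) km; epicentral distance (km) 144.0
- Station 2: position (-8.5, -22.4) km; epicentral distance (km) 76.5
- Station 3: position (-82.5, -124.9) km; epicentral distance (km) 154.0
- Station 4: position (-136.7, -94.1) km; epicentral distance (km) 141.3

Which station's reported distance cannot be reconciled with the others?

Station 1

Solve using three stations at a time. Using Station 2, Station 3, Station 4 (subtract circle equations pairwise → linear system) gives (x, y) ≈ (-65.9, 28.2).
Distances from that point to each station vs reported:
  Station 1: calculated 100.4 vs reported 144.0 → residual 43.6 km
  Station 2: calculated 76.6 vs reported 76.5 → residual 0.1 km
  Station 3: calculated 154.0 vs reported 154.0 → residual 0.0 km
  Station 4: calculated 141.3 vs reported 141.3 → residual 0.0 km
Station 2, Station 3, Station 4 are mutually consistent (residuals ≈ 0); Station 1 is off by 43.6 km.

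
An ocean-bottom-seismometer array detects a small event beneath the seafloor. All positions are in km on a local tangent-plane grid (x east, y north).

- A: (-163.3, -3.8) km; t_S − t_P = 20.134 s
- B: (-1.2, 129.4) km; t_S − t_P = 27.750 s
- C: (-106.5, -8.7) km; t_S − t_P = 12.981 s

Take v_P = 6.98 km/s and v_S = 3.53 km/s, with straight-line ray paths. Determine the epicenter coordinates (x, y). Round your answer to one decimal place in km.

Distance from S−P lag: d = Δt · v_P v_S / (v_P − v_S) = Δt · (6.98·3.53)/(6.98−3.53) ≈ 7.1419·Δt.
So d_A = 143.79, d_B = 198.19, d_C = 92.71 km.
Circle about each station: (x + 163.3)² + (y + 3.8)² = 143.79²; (x + 1.2)² + (y − 129.4)² = 198.19²; (x + 106.5)² + (y + 8.7)² = 92.71².
Subtracting the A equation from the B and C equations removes the quadratic terms:
324.2 x + 266.4 y = -28539.24
113.6 x − 9.8 y = -3182.97
Solving the 2×2 system: x ≈ -33.7, y ≈ -66.1 km.

(-33.7, -66.1)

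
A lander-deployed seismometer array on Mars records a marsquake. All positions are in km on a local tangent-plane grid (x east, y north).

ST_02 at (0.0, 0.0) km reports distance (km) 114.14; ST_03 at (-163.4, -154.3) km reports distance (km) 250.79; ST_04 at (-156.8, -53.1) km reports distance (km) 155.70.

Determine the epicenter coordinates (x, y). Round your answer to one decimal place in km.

Circle about each station: x² + y² = 114.14²; (x + 163.4)² + (y + 154.3)² = 250.79²; (x + 156.8)² + (y + 53.1)² = 155.70².
Subtracting pairs of circle equations eliminates x²+y² and gives linear equations (the radical axes):
-326.8 x − 308.6 y = 640.37
-313.6 x − 106.2 y = 16191.30
Solving the 2×2 system: x ≈ -79.4, y ≈ 82.0 km.

(-79.4, 82.0)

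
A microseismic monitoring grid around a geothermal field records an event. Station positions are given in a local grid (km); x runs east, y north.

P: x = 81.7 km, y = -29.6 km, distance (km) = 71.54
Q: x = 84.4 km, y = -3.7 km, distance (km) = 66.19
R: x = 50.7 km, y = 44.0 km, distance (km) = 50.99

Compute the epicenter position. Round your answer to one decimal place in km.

18.7 km east, 4.3 km north

Circle about each station: (x − 81.7)² + (y + 29.6)² = 71.54²; (x − 84.4)² + (y + 3.7)² = 66.19²; (x − 50.7)² + (y − 44.0)² = 50.99².
Subtracting pairs of circle equations eliminates x²+y² and gives linear equations (the radical axes):
5.4 x + 51.8 y = 322.86
-62.0 x + 147.2 y = -526.57
Solving the 2×2 system: x ≈ 18.7, y ≈ 4.3 km.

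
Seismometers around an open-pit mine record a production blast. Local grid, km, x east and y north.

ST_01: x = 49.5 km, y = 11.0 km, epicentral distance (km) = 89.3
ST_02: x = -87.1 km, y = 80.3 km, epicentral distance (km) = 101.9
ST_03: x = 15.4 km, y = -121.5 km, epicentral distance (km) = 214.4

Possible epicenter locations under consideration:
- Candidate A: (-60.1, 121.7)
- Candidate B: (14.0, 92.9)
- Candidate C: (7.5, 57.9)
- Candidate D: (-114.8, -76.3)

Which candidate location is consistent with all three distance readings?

Candidate B

For each candidate, compare |candidate − station| to the reported distance:
Candidate A: residuals ST_01 66.5, ST_02 52.5, ST_03 40.2 → max 66.5 km
Candidate B: residuals ST_01 0.0, ST_02 0.0, ST_03 0.0 → max 0.0 km
Candidate C: residuals ST_01 26.3, ST_02 4.7, ST_03 34.8 → max 34.8 km
Candidate D: residuals ST_01 96.8, ST_02 57.1, ST_03 76.6 → max 96.8 km
Only Candidate B has all residuals ≈ 0.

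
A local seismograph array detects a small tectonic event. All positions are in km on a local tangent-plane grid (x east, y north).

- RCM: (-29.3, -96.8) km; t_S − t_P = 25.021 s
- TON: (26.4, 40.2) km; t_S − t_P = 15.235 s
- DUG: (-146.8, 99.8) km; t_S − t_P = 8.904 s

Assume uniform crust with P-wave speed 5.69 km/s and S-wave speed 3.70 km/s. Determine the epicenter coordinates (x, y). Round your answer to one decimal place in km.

x ≈ -77.4 km, y ≈ 163.5 km

Distance from S−P lag: d = Δt · v_P v_S / (v_P − v_S) = Δt · (5.69·3.70)/(5.69−3.70) ≈ 10.5794·Δt.
So d_RCM = 264.71, d_TON = 161.18, d_DUG = 94.20 km.
Circle about each station: (x + 29.3)² + (y + 96.8)² = 264.71²; (x − 26.4)² + (y − 40.2)² = 161.18²; (x + 146.8)² + (y − 99.8)² = 94.20².
Subtracting pairs of circle equations eliminates x²+y² and gives linear equations (the radical axes):
111.4 x + 274.0 y = 36176.66
-235.0 x + 393.2 y = 82479.29
Solving the 2×2 system: x ≈ -77.4, y ≈ 163.5 km.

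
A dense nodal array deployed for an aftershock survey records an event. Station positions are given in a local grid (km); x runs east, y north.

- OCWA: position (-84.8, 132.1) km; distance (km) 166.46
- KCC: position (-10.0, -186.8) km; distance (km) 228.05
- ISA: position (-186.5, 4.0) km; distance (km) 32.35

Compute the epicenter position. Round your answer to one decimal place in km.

Circle about each station: (x + 84.8)² + (y − 132.1)² = 166.46²; (x + 10.0)² + (y + 186.8)² = 228.05²; (x + 186.5)² + (y − 4.0)² = 32.35².
Subtracting the OCWA equation from the KCC and ISA equations removes the quadratic terms:
149.6 x − 637.8 y = -13945.08
-203.4 x − 256.2 y = 36819.21
Solving the 2×2 system: x ≈ -161.0, y ≈ -15.9 km.
Check against OCWA (with the unrounded x, y): √((x + 84.8)²+(y − 132.1)²) = 166.46 ≈ 166.46 km. ✓

(-161.0, -15.9)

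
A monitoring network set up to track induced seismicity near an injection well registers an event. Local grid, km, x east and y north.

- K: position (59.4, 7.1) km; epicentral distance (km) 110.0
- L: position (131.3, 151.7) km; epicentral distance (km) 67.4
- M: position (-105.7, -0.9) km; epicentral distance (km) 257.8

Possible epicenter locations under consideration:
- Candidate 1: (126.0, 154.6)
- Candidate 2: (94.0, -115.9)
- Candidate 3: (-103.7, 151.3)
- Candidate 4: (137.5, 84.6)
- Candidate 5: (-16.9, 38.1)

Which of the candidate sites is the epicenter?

Candidate 4

For each candidate, compare |candidate − station| to the reported distance:
Candidate 1: residuals K 51.8, L 61.4, M 21.2 → max 61.4 km
Candidate 2: residuals K 17.8, L 202.8, M 27.4 → max 202.8 km
Candidate 3: residuals K 107.7, L 167.6, M 105.6 → max 167.6 km
Candidate 4: residuals K 0.0, L 0.0, M 0.0 → max 0.0 km
Candidate 5: residuals K 27.6, L 119.3, M 160.8 → max 160.8 km
Only Candidate 4 has all residuals ≈ 0.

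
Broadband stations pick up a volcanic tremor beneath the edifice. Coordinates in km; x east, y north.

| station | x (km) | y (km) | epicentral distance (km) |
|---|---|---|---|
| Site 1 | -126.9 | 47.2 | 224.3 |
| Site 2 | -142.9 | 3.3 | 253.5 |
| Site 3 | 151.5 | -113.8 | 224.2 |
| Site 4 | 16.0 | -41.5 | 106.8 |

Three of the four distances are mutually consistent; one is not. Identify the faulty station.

Solve using three stations at a time. Using Site 1, Site 2, Site 3 (subtract circle equations pairwise → linear system) gives (x, y) ≈ (90.6, 102.0).
Distances from that point to each station vs reported:
  Site 1: calculated 224.3 vs reported 224.3 → residual 0.0 km
  Site 2: calculated 253.5 vs reported 253.5 → residual 0.0 km
  Site 3: calculated 224.2 vs reported 224.2 → residual 0.0 km
  Site 4: calculated 161.7 vs reported 106.8 → residual 54.9 km
Site 1, Site 2, Site 3 are mutually consistent (residuals ≈ 0); Site 4 is off by 54.9 km.

Site 4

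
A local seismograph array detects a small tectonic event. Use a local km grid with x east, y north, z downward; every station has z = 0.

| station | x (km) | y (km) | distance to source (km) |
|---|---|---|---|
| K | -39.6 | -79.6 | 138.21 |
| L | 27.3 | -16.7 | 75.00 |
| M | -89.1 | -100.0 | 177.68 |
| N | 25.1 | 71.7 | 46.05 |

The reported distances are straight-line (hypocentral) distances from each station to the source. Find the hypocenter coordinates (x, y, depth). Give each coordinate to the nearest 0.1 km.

Each station gives a sphere (x−x_i)² + (y−y_i)² + z² = d_i² (stations at z=0).
Subtracting the K sphere from L and M: z² cancels, leaving linear equations in x and y:
133.8 x + 125.8 y = 6596.86
-99.0 x − 40.8 y = -2433.69
Solving: x ≈ 5.290, y ≈ 46.813 km (keep extra digits for the depth step; rounded: 5.3, 46.8).
Then from the K sphere: z² = 138.21² − (x + 39.6)² − (y + 79.6)² with x = 5.290, y = 46.813, so z ≈ 33.266 ≈ 33.3 km.

(5.3, 46.8, 33.3)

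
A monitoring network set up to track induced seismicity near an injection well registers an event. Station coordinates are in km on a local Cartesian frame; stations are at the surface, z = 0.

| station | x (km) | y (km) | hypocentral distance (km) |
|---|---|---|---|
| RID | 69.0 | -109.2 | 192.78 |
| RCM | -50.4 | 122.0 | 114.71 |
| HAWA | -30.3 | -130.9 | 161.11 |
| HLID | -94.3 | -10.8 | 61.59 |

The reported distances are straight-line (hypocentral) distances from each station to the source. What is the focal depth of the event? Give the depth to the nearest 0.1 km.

Each station gives a sphere (x−x_i)² + (y−y_i)² + z² = d_i² (stations at z=0).
Subtracting the RID sphere from RCM and HAWA: z² cancels, leaving linear equations in x and y:
-238.8 x + 462.4 y = 24744.26
-198.6 x − 43.4 y = 12574.96
Solving: x ≈ -67.405, y ≈ 18.702 km (keep extra digits for the depth step; rounded: -67.4, 18.7).
Then from the RID sphere: z² = 192.78² − (x − 69.0)² − (y + 109.2)² with x = -67.405, y = 18.702, so z ≈ 46.892 ≈ 46.9 km.
Check against HLID (with the unrounded solution): distance 61.58 ≈ 61.59 km. ✓

z ≈ 46.9 km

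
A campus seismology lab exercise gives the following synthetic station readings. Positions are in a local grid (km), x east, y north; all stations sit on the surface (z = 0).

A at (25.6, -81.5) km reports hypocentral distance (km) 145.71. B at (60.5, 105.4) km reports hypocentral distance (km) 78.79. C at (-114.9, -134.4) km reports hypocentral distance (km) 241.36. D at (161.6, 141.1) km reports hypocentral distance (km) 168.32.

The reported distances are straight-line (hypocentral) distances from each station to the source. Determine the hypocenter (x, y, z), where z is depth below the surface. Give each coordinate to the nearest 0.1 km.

Each station gives a sphere (x−x_i)² + (y−y_i)² + z² = d_i² (stations at z=0).
Subtracting the A sphere from B and C: z² cancels, leaving linear equations in x and y:
69.8 x + 373.8 y = 22495.34
-281.0 x − 105.8 y = -13055.49
Solving: x ≈ 25.602, y ≈ 55.399 km (keep extra digits for the depth step; rounded: 25.6, 55.4).
Then from the A sphere: z² = 145.71² − (x − 25.6)² − (y + 81.5)² with x = 25.602, y = 55.399, so z ≈ 49.901 ≈ 49.9 km.

x ≈ 25.6 km, y ≈ 55.4 km, depth ≈ 49.9 km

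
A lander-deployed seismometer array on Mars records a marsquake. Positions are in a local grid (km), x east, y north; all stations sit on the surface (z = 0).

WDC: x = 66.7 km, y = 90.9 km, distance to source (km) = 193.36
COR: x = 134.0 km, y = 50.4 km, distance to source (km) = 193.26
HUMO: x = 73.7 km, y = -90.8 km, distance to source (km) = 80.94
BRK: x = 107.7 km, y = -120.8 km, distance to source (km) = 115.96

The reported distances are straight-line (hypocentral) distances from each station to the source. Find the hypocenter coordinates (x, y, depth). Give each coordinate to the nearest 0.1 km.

Each station gives a sphere (x−x_i)² + (y−y_i)² + z² = d_i² (stations at z=0).
Subtracting the WDC sphere from COR and HUMO: z² cancels, leaving linear equations in x and y:
134.6 x − 81.0 y = 7823.12
14.0 x − 363.4 y = 31801.44
Solving: x ≈ 5.588, y ≈ -87.296 km (keep extra digits for the depth step; rounded: 5.6, -87.3).
Then from the WDC sphere: z² = 193.36² − (x − 66.7)² − (y − 90.9)² with x = 5.588, y = -87.296, so z ≈ 43.584 ≈ 43.6 km.

x ≈ 5.6 km, y ≈ -87.3 km, depth ≈ 43.6 km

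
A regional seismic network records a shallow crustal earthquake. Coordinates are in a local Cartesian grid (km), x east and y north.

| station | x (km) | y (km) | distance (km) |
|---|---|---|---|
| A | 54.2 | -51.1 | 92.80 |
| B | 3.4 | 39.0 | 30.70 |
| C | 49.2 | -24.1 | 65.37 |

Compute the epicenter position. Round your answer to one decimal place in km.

34.1 km east, 39.5 km north

Circle about each station: (x − 54.2)² + (y + 51.1)² = 92.80²; (x − 3.4)² + (y − 39.0)² = 30.70²; (x − 49.2)² + (y + 24.1)² = 65.37².
Subtracting the A equation from the B and C equations removes the quadratic terms:
-101.6 x + 180.2 y = 3653.06
-10.0 x + 54.0 y = 1791.20
Solving the 2×2 system: x ≈ 34.1, y ≈ 39.5 km.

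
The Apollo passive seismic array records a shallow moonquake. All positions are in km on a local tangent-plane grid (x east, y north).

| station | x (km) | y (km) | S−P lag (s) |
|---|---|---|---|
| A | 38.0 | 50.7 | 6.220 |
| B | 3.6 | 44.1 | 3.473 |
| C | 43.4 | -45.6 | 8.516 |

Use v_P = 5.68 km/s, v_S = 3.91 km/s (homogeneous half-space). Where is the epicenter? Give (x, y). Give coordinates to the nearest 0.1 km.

Distance from S−P lag: d = Δt · v_P v_S / (v_P − v_S) = Δt · (5.68·3.91)/(5.68−3.91) ≈ 12.5473·Δt.
So d_A = 78.04, d_B = 43.58, d_C = 106.85 km.
Circle about each station: (x − 38.0)² + (y − 50.7)² = 78.04²; (x − 3.6)² + (y − 44.1)² = 43.58²; (x − 43.4)² + (y + 45.6)² = 106.85².
Subtracting the A equation from the B and C equations removes the quadratic terms:
-68.8 x − 13.2 y = 2134.31
10.8 x − 192.6 y = -5378.25
Solving the 2×2 system: x ≈ -36.0, y ≈ 25.9 km.

x ≈ -36.0 km, y ≈ 25.9 km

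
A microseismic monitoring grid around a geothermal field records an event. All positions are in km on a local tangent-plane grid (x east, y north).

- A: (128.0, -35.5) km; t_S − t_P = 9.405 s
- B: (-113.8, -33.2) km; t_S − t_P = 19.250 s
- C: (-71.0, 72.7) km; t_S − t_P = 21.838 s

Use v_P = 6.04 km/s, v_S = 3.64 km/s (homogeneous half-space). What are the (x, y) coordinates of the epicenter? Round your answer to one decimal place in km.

x ≈ 55.6 km, y ≈ -82.2 km

Distance from S−P lag: d = Δt · v_P v_S / (v_P − v_S) = Δt · (6.04·3.64)/(6.04−3.64) ≈ 9.1607·Δt.
So d_A = 86.16, d_B = 176.34, d_C = 200.05 km.
Circle about each station: (x − 128.0)² + (y + 35.5)² = 86.16²; (x + 113.8)² + (y + 33.2)² = 176.34²; (x + 71.0)² + (y − 72.7)² = 200.05².
Subtracting pairs of circle equations eliminates x²+y² and gives linear equations (the radical axes):
-483.6 x + 4.6 y = -27263.82
-398.0 x + 216.4 y = -39914.42
Solving the 2×2 system: x ≈ 55.6, y ≈ -82.2 km.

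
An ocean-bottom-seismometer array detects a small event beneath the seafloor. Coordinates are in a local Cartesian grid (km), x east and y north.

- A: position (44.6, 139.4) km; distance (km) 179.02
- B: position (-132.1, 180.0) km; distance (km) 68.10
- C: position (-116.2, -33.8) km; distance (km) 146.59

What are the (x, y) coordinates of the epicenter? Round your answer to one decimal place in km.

Circle about each station: (x − 44.6)² + (y − 139.4)² = 179.02²; (x + 132.1)² + (y − 180.0)² = 68.10²; (x + 116.2)² + (y + 33.8)² = 146.59².
Subtracting the A equation from the B and C equations removes the quadratic terms:
-353.4 x + 81.2 y = 55839.44
-321.6 x − 346.4 y = 3782.89
Solving the 2×2 system: x ≈ -132.3, y ≈ 111.9 km.
Check against A (with the unrounded x, y): √((x − 44.6)²+(y − 139.4)²) = 179.02 ≈ 179.02 km. ✓

x ≈ -132.3 km, y ≈ 111.9 km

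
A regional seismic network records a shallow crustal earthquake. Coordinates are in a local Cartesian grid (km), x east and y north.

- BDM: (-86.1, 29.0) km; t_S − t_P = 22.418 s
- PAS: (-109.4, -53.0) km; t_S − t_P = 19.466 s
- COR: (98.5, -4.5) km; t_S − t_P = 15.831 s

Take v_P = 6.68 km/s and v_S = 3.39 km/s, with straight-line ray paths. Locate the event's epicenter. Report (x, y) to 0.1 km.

Distance from S−P lag: d = Δt · v_P v_S / (v_P − v_S) = Δt · (6.68·3.39)/(6.68−3.39) ≈ 6.8830·Δt.
So d_BDM = 154.30, d_PAS = 133.99, d_COR = 108.97 km.
Circle about each station: (x + 86.1)² + (y − 29.0)² = 154.30²; (x + 109.4)² + (y + 53.0)² = 133.99²; (x − 98.5)² + (y + 4.5)² = 108.97².
Subtracting pairs of circle equations eliminates x²+y² and gives linear equations (the radical axes):
-46.6 x − 164.0 y = 12378.32
369.2 x − 67.0 y = 13402.32
Solving the 2×2 system: x ≈ 21.5, y ≈ -81.6 km.

(21.5, -81.6)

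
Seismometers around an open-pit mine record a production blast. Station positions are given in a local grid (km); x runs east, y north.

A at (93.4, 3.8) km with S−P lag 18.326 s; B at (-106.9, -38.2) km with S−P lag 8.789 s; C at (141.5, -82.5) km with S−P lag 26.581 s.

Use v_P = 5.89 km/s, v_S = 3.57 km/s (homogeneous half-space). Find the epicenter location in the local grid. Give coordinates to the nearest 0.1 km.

-70.2 km east, 32.5 km north

Distance from S−P lag: d = Δt · v_P v_S / (v_P − v_S) = Δt · (5.89·3.57)/(5.89−3.57) ≈ 9.0635·Δt.
So d_A = 166.10, d_B = 79.66, d_C = 240.92 km.
Circle about each station: (x − 93.4)² + (y − 3.8)² = 166.10²; (x + 106.9)² + (y + 38.2)² = 79.66²; (x − 141.5)² + (y + 82.5)² = 240.92².
Subtracting the A equation from the B and C equations removes the quadratic terms:
-400.6 x − 84.0 y = 25392.34
96.2 x − 172.6 y = -12362.74
Solving the 2×2 system: x ≈ -70.2, y ≈ 32.5 km.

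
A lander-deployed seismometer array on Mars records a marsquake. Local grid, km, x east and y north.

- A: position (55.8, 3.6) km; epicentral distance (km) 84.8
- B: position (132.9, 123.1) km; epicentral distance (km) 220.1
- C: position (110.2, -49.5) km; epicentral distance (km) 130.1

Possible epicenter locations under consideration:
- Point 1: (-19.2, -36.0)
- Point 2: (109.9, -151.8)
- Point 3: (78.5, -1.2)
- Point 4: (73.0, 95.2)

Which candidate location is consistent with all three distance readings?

Point 1

For each candidate, compare |candidate − station| to the reported distance:
Point 1: residuals A 0.0, B 0.0, C 0.0 → max 0.0 km
Point 2: residuals A 79.7, B 55.8, C 27.8 → max 79.7 km
Point 3: residuals A 61.6, B 84.4, C 72.3 → max 84.4 km
Point 4: residuals A 8.4, B 154.0, C 19.3 → max 154.0 km
Only Point 1 has all residuals ≈ 0.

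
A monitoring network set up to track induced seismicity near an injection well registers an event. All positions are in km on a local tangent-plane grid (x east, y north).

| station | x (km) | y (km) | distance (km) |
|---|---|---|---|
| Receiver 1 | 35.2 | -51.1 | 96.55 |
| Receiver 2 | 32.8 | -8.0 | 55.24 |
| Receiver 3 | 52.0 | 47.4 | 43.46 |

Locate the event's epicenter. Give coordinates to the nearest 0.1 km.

Circle about each station: (x − 35.2)² + (y + 51.1)² = 96.55²; (x − 32.8)² + (y + 8.0)² = 55.24²; (x − 52.0)² + (y − 47.4)² = 43.46².
Subtracting the Receiver 1 equation from the Receiver 2 and Receiver 3 equations removes the quadratic terms:
-4.8 x + 86.2 y = 3560.03
33.6 x + 197.0 y = 8533.64
Solving the 2×2 system: x ≈ 8.9, y ≈ 41.8 km.
Check against Receiver 1 (with the unrounded x, y): √((x − 35.2)²+(y + 51.1)²) = 96.54 ≈ 96.55 km. ✓

x ≈ 8.9 km, y ≈ 41.8 km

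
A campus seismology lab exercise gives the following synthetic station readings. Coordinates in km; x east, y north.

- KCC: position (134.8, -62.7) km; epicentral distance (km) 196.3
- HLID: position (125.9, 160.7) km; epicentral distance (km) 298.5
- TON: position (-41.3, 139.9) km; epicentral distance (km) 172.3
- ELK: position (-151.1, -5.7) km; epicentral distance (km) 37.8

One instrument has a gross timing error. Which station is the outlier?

KCC

Solve using three stations at a time. Using HLID, TON, ELK (subtract circle equations pairwise → linear system) gives (x, y) ≈ (-114.7, -16.0).
Distances from that point to each station vs reported:
  KCC: calculated 253.8 vs reported 196.3 → residual 57.5 km
  HLID: calculated 298.5 vs reported 298.5 → residual 0.0 km
  TON: calculated 172.3 vs reported 172.3 → residual 0.0 km
  ELK: calculated 37.8 vs reported 37.8 → residual 0.0 km
HLID, TON, ELK are mutually consistent (residuals ≈ 0); KCC is off by 57.5 km.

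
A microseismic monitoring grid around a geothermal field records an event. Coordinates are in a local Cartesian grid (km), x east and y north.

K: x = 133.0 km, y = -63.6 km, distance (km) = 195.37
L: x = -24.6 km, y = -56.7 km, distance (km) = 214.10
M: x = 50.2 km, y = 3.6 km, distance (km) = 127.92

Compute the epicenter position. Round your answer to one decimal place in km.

(86.7, 126.2)

Circle about each station: (x − 133.0)² + (y + 63.6)² = 195.37²; (x + 24.6)² + (y + 56.7)² = 214.10²; (x − 50.2)² + (y − 3.6)² = 127.92².
Subtracting the K equation from the L and M equations removes the quadratic terms:
-315.2 x + 13.8 y = -25583.28
-165.6 x + 134.4 y = 2604.95
Solving the 2×2 system: x ≈ 86.7, y ≈ 126.2 km.
Check against K (with the unrounded x, y): √((x − 133.0)²+(y + 63.6)²) = 195.36 ≈ 195.37 km. ✓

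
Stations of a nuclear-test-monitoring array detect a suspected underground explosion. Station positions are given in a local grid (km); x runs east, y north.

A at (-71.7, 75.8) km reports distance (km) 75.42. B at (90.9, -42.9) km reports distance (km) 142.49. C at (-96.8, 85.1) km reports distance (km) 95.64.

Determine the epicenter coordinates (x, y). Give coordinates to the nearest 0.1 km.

Circle about each station: (x + 71.7)² + (y − 75.8)² = 75.42²; (x − 90.9)² + (y + 42.9)² = 142.49²; (x + 96.8)² + (y − 85.1)² = 95.64².
Subtracting pairs of circle equations eliminates x²+y² and gives linear equations (the radical axes):
325.2 x − 237.4 y = -15398.53
-50.2 x + 18.6 y = 2266.89
Solving the 2×2 system: x ≈ -42.9, y ≈ 6.1 km.
Check against A (with the unrounded x, y): √((x + 71.7)²+(y − 75.8)²) = 75.41 ≈ 75.42 km. ✓

(-42.9, 6.1)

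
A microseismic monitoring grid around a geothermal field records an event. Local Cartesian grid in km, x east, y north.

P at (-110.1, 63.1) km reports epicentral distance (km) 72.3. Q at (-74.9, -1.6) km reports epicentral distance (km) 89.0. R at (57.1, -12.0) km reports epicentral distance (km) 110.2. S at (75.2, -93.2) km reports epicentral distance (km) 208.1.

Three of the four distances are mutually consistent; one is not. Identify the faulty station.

Solve using three stations at a time. Using P, Q, S (subtract circle equations pairwise → linear system) gives (x, y) ≈ (-39.8, 80.2).
Distances from that point to each station vs reported:
  P: calculated 72.3 vs reported 72.3 → residual 0.0 km
  Q: calculated 89.0 vs reported 89.0 → residual 0.0 km
  R: calculated 133.8 vs reported 110.2 → residual 23.6 km
  S: calculated 208.1 vs reported 208.1 → residual 0.0 km
P, Q, S are mutually consistent (residuals ≈ 0); R is off by 23.6 km.

R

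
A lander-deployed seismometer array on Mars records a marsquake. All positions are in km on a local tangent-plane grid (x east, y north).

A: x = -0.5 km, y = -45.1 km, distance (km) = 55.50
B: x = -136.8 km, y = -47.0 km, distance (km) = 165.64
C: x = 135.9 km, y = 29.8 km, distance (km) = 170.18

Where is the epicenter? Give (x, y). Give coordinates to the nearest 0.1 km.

Circle about each station: (x + 0.5)² + (y + 45.1)² = 55.50²; (x + 136.8)² + (y + 47.0)² = 165.64²; (x − 135.9)² + (y − 29.8)² = 170.18².
Subtracting pairs of circle equations eliminates x²+y² and gives linear equations (the radical axes):
-272.6 x − 3.8 y = -5467.38
272.8 x + 149.8 y = -8558.39
Solving the 2×2 system: x ≈ 21.4, y ≈ -96.1 km.
Check against A (with the unrounded x, y): √((x + 0.5)²+(y + 45.1)²) = 55.50 ≈ 55.50 km. ✓

(21.4, -96.1)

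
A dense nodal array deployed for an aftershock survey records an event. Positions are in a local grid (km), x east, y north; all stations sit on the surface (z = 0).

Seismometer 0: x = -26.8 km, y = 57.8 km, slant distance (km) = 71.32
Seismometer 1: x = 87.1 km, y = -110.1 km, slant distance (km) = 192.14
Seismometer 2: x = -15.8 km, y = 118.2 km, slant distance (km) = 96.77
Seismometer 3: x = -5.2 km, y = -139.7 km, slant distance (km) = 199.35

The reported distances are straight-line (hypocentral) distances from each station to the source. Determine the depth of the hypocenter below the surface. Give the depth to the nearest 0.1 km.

65.2 km

Each station gives a sphere (x−x_i)² + (y−y_i)² + z² = d_i² (stations at z=0).
Subtracting the Seismometer 0 sphere from Seismometer 1 and Seismometer 2: z² cancels, leaving linear equations in x and y:
227.8 x − 335.8 y = -16181.90
22.0 x + 120.8 y = 5883.91
Solving: x ≈ 0.603, y ≈ 48.598 km (keep extra digits for the depth step; rounded: 0.6, 48.6).
Then from the Seismometer 0 sphere: z² = 71.32² − (x + 26.8)² − (y − 57.8)² with x = 0.603, y = 48.598, so z ≈ 65.199 ≈ 65.2 km.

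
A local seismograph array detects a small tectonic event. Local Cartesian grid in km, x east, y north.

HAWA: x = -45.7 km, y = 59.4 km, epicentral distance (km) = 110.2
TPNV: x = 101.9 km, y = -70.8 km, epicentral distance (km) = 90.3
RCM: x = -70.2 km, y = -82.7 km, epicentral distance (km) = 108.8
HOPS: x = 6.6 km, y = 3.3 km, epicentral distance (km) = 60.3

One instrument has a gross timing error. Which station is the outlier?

Solve using three stations at a time. Using HAWA, TPNV, RCM (subtract circle equations pairwise → linear system) gives (x, y) ≈ (23.1, -26.7).
Distances from that point to each station vs reported:
  HAWA: calculated 110.2 vs reported 110.2 → residual 0.0 km
  TPNV: calculated 90.3 vs reported 90.3 → residual 0.0 km
  RCM: calculated 108.8 vs reported 108.8 → residual 0.0 km
  HOPS: calculated 34.2 vs reported 60.3 → residual 26.1 km
HAWA, TPNV, RCM are mutually consistent (residuals ≈ 0); HOPS is off by 26.1 km.

HOPS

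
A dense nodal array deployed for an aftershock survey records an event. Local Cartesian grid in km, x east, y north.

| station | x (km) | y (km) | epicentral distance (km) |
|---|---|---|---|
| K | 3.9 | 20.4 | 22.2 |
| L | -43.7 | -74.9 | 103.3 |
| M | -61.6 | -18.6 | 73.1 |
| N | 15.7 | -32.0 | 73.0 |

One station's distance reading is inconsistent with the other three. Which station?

L

Solve using three stations at a time. Using K, M, N (subtract circle equations pairwise → linear system) gives (x, y) ≈ (-12.3, 35.4).
Distances from that point to each station vs reported:
  K: calculated 22.1 vs reported 22.2 → residual 0.1 km
  L: calculated 114.6 vs reported 103.3 → residual 11.3 km
  M: calculated 73.1 vs reported 73.1 → residual 0.0 km
  N: calculated 73.0 vs reported 73.0 → residual 0.0 km
K, M, N are mutually consistent (residuals ≈ 0); L is off by 11.3 km.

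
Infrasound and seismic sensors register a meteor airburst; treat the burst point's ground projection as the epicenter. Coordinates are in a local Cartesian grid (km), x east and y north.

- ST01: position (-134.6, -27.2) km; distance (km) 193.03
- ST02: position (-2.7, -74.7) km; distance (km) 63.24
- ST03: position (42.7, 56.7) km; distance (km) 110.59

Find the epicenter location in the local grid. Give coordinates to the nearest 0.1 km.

Circle about each station: (x + 134.6)² + (y + 27.2)² = 193.03²; (x + 2.7)² + (y + 74.7)² = 63.24²; (x − 42.7)² + (y − 56.7)² = 110.59².
Subtracting pairs of circle equations eliminates x²+y² and gives linear equations (the radical axes):
263.8 x − 95.0 y = 19991.66
354.6 x + 167.8 y = 11211.61
Solving the 2×2 system: x ≈ 56.7, y ≈ -53.0 km.
Check against ST01 (with the unrounded x, y): √((x + 134.6)²+(y + 27.2)²) = 193.03 ≈ 193.03 km. ✓

x ≈ 56.7 km, y ≈ -53.0 km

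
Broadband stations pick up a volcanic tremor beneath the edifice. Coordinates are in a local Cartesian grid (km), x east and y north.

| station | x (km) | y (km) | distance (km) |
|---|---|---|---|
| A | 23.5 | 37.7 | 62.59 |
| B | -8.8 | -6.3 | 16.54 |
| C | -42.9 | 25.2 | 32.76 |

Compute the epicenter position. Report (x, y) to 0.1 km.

Circle about each station: (x − 23.5)² + (y − 37.7)² = 62.59²; (x + 8.8)² + (y + 6.3)² = 16.54²; (x + 42.9)² + (y − 25.2)² = 32.76².
Subtracting the A equation from the B and C equations removes the quadratic terms:
-64.6 x − 88.0 y = 1787.53
-132.8 x − 25.0 y = 3346.20
Solving the 2×2 system: x ≈ -24.8, y ≈ -2.1 km.

x ≈ -24.8 km, y ≈ -2.1 km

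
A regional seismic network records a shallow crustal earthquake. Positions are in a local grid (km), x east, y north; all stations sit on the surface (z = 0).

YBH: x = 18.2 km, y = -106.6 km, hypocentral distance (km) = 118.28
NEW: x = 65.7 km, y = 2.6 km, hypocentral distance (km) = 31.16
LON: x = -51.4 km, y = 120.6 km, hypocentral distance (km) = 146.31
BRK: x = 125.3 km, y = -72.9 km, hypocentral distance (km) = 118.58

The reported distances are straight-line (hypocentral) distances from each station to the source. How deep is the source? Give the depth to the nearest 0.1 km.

Each station gives a sphere (x−x_i)² + (y−y_i)² + z² = d_i² (stations at z=0).
Subtracting the YBH sphere from NEW and LON: z² cancels, leaving linear equations in x and y:
95.0 x + 218.4 y = 5647.66
-139.2 x + 454.4 y = -1924.94
Solving: x ≈ 40.597, y ≈ 8.200 km (keep extra digits for the depth step; rounded: 40.6, 8.2).
Then from the YBH sphere: z² = 118.28² − (x − 18.2)² − (y + 106.6)² with x = 40.597, y = 8.200, so z ≈ 17.592 ≈ 17.6 km.

depth ≈ 17.6 km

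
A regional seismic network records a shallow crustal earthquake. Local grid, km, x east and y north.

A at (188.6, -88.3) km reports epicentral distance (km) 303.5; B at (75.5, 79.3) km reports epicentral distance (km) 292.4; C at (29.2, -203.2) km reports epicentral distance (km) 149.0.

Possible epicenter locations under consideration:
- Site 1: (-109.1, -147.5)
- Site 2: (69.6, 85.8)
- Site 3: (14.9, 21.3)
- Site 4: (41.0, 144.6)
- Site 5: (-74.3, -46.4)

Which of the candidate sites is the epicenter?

Site 1

For each candidate, compare |candidate − station| to the reported distance:
Site 1: residuals A 0.0, B 0.0, C 0.1 → max 0.1 km
Site 2: residuals A 92.6, B 283.6, C 142.8 → max 283.6 km
Site 3: residuals A 98.1, B 208.5, C 76.0 → max 208.5 km
Site 4: residuals A 27.8, B 218.5, C 199.0 → max 218.5 km
Site 5: residuals A 37.3, B 96.8, C 38.9 → max 96.8 km
Only Site 1 has all residuals ≈ 0.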